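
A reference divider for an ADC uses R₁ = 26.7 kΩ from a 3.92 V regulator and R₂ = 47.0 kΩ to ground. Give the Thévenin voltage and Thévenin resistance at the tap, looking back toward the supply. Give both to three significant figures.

V_th = 2.50 V, R_th = 17.0 kΩ

V_th is the open-circuit tap voltage: 3.92 × 47.0/(26.7 + 47.0) = 2.50 V.
With the supply zeroed, R₁ and R₂ appear in parallel from the tap: R_th = R₁‖R₂ = (26.7 × 47.0)/73.70 = 17.0 kΩ.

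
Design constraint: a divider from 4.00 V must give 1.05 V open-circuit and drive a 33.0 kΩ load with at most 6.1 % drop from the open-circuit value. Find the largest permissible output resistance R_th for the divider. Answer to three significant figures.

Loading drop = R_th/(R_th + R_L) ≤ 0.0610, so R_th ≤ R_L · ε/(1−ε) = 33.0 kΩ × 0.0610/0.9390 = 2.14 kΩ.

R_th ≤ 2.14 kΩ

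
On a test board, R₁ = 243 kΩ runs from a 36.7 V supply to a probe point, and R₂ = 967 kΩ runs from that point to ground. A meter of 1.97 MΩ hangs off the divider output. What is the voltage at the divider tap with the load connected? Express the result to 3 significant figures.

The load sits in parallel with R₂: R₂‖R_L = (967 × 1970) / (967 + 1970) = 648.6 kΩ.
V_out = 36.7 × 648.6 / (243 + 648.6) = 36.7 × 648.6/891.6 = 26.7 V.

V_out ≈ 26.7 V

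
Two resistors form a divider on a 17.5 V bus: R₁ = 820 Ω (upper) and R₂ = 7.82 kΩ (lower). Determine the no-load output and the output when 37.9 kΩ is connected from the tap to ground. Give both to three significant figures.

Open-circuit: V = 17.5 × 7820/(820 + 7820) = 15.8 V.
With the load, R₂ becomes R₂‖R_L = 6482 Ω, so V = 17.5 × 6482/7302 = 15.5 V.

Unloaded: 15.8 V; loaded: 15.5 V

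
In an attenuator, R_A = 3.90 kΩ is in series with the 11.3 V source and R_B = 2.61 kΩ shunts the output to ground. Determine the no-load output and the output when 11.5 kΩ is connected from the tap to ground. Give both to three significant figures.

Open-circuit: V = 11.3 × 2.61/(3.90 + 2.61) = 4.53 V.
With the load, R_B becomes R_B‖R_L = 2.127 kΩ, so V = 11.3 × 2.127/6.027 = 3.99 V.

Unloaded: 4.53 V; loaded: 3.99 V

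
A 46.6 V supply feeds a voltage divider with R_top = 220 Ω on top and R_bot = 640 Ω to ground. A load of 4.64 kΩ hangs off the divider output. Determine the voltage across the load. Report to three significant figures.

The load sits in parallel with R_bot: R_bot‖R_L = (640 × 4640) / (640 + 4640) = 562.4 Ω.
V_out = 46.6 × 562.4 / (220 + 562.4) = 46.6 × 562.4/782.4 = 33.5 V.
(Unloaded it would have been 34.7 V.)

V_out ≈ 33.5 V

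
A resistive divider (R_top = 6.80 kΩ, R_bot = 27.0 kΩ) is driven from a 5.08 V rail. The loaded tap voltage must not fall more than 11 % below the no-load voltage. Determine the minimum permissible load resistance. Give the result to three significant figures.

R_L(min) ≈ 43.9 kΩ

Output resistance R_th = R_top‖R_bot = (6.80 × 27.0)/33.80 = 5.432 kΩ.
The fractional drop is R_th/(R_th + R_L); requiring this ≤ 0.110 gives R_L ≥ R_th(1/0.110 − 1) = 5.432 × 8.091 = 43.9 kΩ.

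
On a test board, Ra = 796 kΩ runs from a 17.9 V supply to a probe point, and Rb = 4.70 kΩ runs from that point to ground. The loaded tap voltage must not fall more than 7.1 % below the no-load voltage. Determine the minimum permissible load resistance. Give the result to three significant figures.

Output resistance R_th = Ra‖Rb = (796 × 4.70)/800.7 = 4.672 kΩ.
The fractional drop is R_th/(R_th + R_L); requiring this ≤ 0.0710 gives R_L ≥ R_th(1/0.0710 − 1) = 4.672 × 13.08 = 61.1 kΩ.

R_L(min) ≈ 61.1 kΩ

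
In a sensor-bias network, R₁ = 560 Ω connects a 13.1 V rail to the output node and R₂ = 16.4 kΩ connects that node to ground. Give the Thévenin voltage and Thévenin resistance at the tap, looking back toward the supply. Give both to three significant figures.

V_th = 12.7 V, R_th = 542 Ω

V_th is the open-circuit tap voltage: 13.1 × 16400/(560 + 16400) = 12.7 V.
With the supply zeroed, R₁ and R₂ appear in parallel from the tap: R_th = R₁‖R₂ = (560 × 16400)/16960 = 542 Ω.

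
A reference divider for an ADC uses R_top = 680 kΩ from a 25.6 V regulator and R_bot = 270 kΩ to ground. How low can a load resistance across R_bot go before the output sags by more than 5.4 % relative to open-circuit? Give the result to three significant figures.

R_L(min) ≈ 3.39 MΩ

Output resistance R_th = R_top‖R_bot = (680 × 270)/950.0 = 193.3 kΩ.
The fractional drop is R_th/(R_th + R_L); requiring this ≤ 0.0540 gives R_L ≥ R_th(1/0.0540 − 1) = 193.3 × 17.52 = 3.39 MΩ.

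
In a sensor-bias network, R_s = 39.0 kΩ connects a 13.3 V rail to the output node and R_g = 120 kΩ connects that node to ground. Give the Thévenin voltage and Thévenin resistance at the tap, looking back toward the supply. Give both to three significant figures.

V_th = 10.0 V, R_th = 29.4 kΩ

V_th is the open-circuit tap voltage: 13.3 × 120/(39.0 + 120) = 10.0 V.
With the supply zeroed, R_s and R_g appear in parallel from the tap: R_th = R_s‖R_g = (39.0 × 120)/159.0 = 29.4 kΩ.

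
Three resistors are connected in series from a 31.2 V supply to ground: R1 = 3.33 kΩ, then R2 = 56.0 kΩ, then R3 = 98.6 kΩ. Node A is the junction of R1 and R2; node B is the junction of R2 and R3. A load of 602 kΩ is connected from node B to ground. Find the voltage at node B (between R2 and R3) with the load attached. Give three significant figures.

V ≈ 18.3 V

At node B, R3 is in parallel with the load: R3‖R_L = 84.72 kΩ.
Below node A the resistance is R2 + (R3‖R_L) = 140.7 kΩ, so V_A = 31.2 × 140.7/144.1 = 30.48 V.
Then V_B = V_A × (R3‖R_L)/(R2 + R3‖R_L) = 30.48 × 84.72/140.7 = 18.3 V.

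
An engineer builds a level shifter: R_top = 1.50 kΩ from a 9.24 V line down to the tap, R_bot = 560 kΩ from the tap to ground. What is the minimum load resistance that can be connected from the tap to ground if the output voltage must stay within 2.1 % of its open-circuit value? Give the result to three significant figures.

Output resistance R_th = R_top‖R_bot = (1.50 × 560)/561.5 = 1.496 kΩ.
The fractional drop is R_th/(R_th + R_L); requiring this ≤ 0.0210 gives R_L ≥ R_th(1/0.0210 − 1) = 1.496 × 46.62 = 69.7 kΩ.

R_L(min) ≈ 69.7 kΩ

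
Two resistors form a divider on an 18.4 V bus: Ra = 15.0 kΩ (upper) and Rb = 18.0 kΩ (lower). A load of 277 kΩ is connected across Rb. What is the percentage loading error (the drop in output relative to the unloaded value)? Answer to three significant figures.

The divider's output (Thévenin) resistance is Ra‖Rb = 8.182 kΩ.
Fractional drop under load = R_th/(R_th + R_L) = 8.182 / (8.182 + 277) = 0.02869.
So the output falls by 2.87 %.

2.87 %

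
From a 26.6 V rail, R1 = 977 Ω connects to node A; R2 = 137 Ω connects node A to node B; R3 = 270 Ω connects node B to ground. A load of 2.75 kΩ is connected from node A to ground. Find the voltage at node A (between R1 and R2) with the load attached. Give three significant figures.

Below node A the series string R2+R3 = 407.0 Ω sits in parallel with the 2750 Ω load: 354.5 Ω.
V_A = 26.6 × 354.5/(977 + 354.5) = 7.08 V.

V ≈ 7.08 V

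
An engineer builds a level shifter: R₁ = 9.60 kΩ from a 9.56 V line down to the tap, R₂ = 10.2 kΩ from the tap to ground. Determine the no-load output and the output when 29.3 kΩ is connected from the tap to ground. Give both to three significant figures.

Unloaded: 4.92 V; loaded: 4.21 V

Open-circuit: V = 9.56 × 10.2/(9.60 + 10.2) = 4.92 V.
With the load, R₂ becomes R₂‖R_L = 7.566 kΩ, so V = 9.56 × 7.566/17.17 = 4.21 V.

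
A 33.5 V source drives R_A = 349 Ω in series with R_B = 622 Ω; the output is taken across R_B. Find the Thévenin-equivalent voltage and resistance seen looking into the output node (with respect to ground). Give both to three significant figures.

V_th is the open-circuit tap voltage: 33.5 × 622/(349 + 622) = 21.5 V.
With the supply zeroed, R_A and R_B appear in parallel from the tap: R_th = R_A‖R_B = (349 × 622)/971.0 = 224 Ω.

V_th = 21.5 V, R_th = 224 Ω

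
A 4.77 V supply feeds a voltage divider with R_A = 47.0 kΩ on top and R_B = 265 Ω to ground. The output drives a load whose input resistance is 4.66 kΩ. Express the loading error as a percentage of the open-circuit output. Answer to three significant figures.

The divider's output (Thévenin) resistance is R_A‖R_B = 263.5 Ω.
Fractional drop under load = R_th/(R_th + R_L) = 263.5 / (263.5 + 4660) = 0.05352.
So the output falls by 5.35 %.

5.35 %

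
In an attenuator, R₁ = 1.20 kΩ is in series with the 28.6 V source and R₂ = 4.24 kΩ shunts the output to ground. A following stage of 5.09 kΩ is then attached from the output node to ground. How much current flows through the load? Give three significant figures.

I_L ≈ 3.70 mA

R₂‖R_L = 2.313 kΩ; V_out = 28.6 × 2.313/3.513 = 18.83 V.
I_L = V_out / R_L = 18.83 / 5.09 kΩ = 3.70 mA.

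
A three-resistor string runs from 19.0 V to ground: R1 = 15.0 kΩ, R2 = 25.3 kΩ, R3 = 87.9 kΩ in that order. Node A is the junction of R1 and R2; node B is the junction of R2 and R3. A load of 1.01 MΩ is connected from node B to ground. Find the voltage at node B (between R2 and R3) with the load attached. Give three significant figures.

At node B, R3 is in parallel with the load: R3‖R_L = 80.86 kΩ.
Below node A the resistance is R2 + (R3‖R_L) = 106.2 kΩ, so V_A = 19.0 × 106.2/121.2 = 16.65 V.
Then V_B = V_A × (R3‖R_L)/(R2 + R3‖R_L) = 16.65 × 80.86/106.2 = 12.7 V.

V ≈ 12.7 V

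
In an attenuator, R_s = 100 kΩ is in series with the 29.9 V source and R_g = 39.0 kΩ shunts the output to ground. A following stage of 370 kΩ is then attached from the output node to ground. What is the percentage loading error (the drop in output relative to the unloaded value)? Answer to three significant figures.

The divider's output (Thévenin) resistance is R_s‖R_g = 28.06 kΩ.
Fractional drop under load = R_th/(R_th + R_L) = 28.06 / (28.06 + 370) = 0.07049.
So the output falls by 7.05 %.

7.05 %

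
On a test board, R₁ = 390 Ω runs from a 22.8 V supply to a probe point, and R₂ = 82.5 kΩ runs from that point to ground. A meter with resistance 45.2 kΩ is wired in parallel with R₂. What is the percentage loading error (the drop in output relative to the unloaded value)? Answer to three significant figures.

0.851 %

The divider's output (Thévenin) resistance is R₁‖R₂ = 388.2 Ω.
Fractional drop under load = R_th/(R_th + R_L) = 388.2 / (388.2 + 45200) = 0.008515.
So the output falls by 0.851 %.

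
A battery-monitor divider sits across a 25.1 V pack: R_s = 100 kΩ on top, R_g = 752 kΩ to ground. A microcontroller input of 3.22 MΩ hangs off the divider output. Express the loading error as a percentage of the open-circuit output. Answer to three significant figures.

2.67 %

The divider's output (Thévenin) resistance is R_s‖R_g = 88.26 kΩ.
Fractional drop under load = R_th/(R_th + R_L) = 88.26 / (88.26 + 3220) = 0.02668.
So the output falls by 2.67 %.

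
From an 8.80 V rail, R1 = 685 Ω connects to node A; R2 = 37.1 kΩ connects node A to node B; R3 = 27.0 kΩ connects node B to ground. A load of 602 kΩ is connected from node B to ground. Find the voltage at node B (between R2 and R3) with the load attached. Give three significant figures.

At node B, R3 is in parallel with the load: R3‖R_L = 25840 Ω.
Below node A the resistance is R2 + (R3‖R_L) = 62940 Ω, so V_A = 8.80 × 62940/63630 = 8.705 V.
Then V_B = V_A × (R3‖R_L)/(R2 + R3‖R_L) = 8.705 × 25840/62940 = 3.57 V.

V ≈ 3.57 V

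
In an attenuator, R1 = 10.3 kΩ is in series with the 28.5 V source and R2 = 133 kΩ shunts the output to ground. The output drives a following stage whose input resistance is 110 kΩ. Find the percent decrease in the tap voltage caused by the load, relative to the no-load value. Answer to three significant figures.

8.00 %

The divider's output (Thévenin) resistance is R1‖R2 = 9.560 kΩ.
Fractional drop under load = R_th/(R_th + R_L) = 9.560 / (9.560 + 110) = 0.07996.
So the output falls by 8.00 %.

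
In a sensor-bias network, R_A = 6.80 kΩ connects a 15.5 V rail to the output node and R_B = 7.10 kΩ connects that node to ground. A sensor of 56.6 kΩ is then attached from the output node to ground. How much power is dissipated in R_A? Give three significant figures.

P ≈ 9.51 mW

Total resistance from the source is R_A + (R_B‖R_L) = 13.11 kΩ, so I = 15.5/13.11 kΩ = 1.182 mA.
P = I²·R_A = (1.182 mA)² × 6.80 kΩ = 9.51 mW.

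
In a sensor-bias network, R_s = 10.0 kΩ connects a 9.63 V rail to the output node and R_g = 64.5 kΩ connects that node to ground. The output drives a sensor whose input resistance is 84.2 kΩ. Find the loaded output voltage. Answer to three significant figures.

V_out ≈ 7.56 V

The load sits in parallel with R_g: R_g‖R_L = (64.5 × 84.2) / (64.5 + 84.2) = 36.52 kΩ.
V_out = 9.63 × 36.52 / (10.0 + 36.52) = 9.63 × 36.52/46.52 = 7.56 V.
(Unloaded it would have been 8.34 V.)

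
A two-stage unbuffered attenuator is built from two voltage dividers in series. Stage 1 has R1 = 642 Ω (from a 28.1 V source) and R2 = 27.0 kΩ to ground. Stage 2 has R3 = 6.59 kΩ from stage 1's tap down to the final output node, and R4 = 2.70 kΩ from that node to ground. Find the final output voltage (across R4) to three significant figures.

V_out ≈ 7.47 V

Stage 2 presents R3+R4 = 9290 Ω as a load on stage 1's tap.
Stage 1's lower leg becomes R2‖(R3+R4) = 6912 Ω, so V_mid = 28.1 × 6912/7554 = 25.71 V.
Stage 2 is itself unloaded: V_out = V_mid × R4/(R3+R4) = 25.71 × 2700/9290 = 7.47 V.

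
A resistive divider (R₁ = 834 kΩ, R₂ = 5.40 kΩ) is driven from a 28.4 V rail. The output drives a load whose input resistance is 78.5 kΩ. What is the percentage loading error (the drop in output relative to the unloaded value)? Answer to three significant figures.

6.40 %

The divider's output (Thévenin) resistance is R₁‖R₂ = 5.365 kΩ.
Fractional drop under load = R_th/(R_th + R_L) = 5.365 / (5.365 + 78.5) = 0.06397.
So the output falls by 6.40 %.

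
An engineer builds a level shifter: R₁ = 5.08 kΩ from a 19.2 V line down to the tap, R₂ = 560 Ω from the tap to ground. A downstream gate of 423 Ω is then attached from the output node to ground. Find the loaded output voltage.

The load sits in parallel with R₂: R₂‖R_L = (560 × 423) / (560 + 423) = 241.0 Ω.
V_out = 19.2 × 241.0 / (5080 + 241.0) = 19.2 × 241.0/5321 = 0.870 V.

V_out ≈ 0.870 V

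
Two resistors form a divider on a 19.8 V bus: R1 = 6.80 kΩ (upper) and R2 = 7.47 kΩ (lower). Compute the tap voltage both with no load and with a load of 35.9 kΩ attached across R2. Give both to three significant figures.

Open-circuit: V = 19.8 × 7.47/(6.80 + 7.47) = 10.4 V.
With the load, R2 becomes R2‖R_L = 6.183 kΩ, so V = 19.8 × 6.183/12.98 = 9.43 V.

Unloaded: 10.4 V; loaded: 9.43 V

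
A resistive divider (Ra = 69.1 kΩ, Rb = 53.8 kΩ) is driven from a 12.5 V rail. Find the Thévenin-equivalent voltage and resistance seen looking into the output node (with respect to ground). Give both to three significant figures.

V_th is the open-circuit tap voltage: 12.5 × 53.8/(69.1 + 53.8) = 5.47 V.
With the supply zeroed, Ra and Rb appear in parallel from the tap: R_th = Ra‖Rb = (69.1 × 53.8)/122.9 = 30.2 kΩ.

V_th = 5.47 V, R_th = 30.2 kΩ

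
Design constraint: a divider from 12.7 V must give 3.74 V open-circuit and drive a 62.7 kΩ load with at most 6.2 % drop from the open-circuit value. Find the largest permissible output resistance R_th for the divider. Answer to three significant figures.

R_th ≤ 4.14 kΩ

Loading drop = R_th/(R_th + R_L) ≤ 0.0620, so R_th ≤ R_L · ε/(1−ε) = 62.7 kΩ × 0.0620/0.9380 = 4.14 kΩ.
(Any R1, R2 with R2/(R1+R2) = 0.294 and R1‖R2 ≤ 4.14 kΩ will meet the spec.)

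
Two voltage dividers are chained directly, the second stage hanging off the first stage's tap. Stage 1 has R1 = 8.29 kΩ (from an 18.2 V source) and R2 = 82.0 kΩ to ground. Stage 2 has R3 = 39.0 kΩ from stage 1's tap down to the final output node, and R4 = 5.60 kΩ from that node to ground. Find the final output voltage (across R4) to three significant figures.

Stage 2 presents R3+R4 = 44.60 kΩ as a load on stage 1's tap.
Stage 1's lower leg becomes R2‖(R3+R4) = 28.89 kΩ, so V_mid = 18.2 × 28.89/37.18 = 14.14 V.
Stage 2 is itself unloaded: V_out = V_mid × R4/(R3+R4) = 14.14 × 5.60/44.60 = 1.78 V.

V_out ≈ 1.78 V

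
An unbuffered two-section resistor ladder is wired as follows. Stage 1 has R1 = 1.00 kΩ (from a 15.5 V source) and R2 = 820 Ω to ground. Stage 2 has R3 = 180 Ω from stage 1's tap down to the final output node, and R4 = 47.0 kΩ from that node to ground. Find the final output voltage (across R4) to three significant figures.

Stage 2 presents R3+R4 = 47180 Ω as a load on stage 1's tap.
Stage 1's lower leg becomes R2‖(R3+R4) = 806.0 Ω, so V_mid = 15.5 × 806.0/1806 = 6.917 V.
Stage 2 is itself unloaded: V_out = V_mid × R4/(R3+R4) = 6.917 × 47000/47180 = 6.89 V.

V_out ≈ 6.89 V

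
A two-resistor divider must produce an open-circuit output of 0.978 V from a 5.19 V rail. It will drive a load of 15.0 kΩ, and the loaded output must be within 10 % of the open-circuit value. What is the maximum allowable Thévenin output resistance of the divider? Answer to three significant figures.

Loading drop = R_th/(R_th + R_L) ≤ 0.100, so R_th ≤ R_L · ε/(1−ε) = 15.0 kΩ × 0.100/0.9000 = 1.67 kΩ.
(Any R1, R2 with R2/(R1+R2) = 0.188 and R1‖R2 ≤ 1.67 kΩ will meet the spec.)

R_th ≤ 1.67 kΩ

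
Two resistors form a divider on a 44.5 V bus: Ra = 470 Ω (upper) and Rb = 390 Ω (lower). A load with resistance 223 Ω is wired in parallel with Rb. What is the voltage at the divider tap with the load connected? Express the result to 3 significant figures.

The load sits in parallel with Rb: Rb‖R_L = (390 × 223) / (390 + 223) = 141.9 Ω.
V_out = 44.5 × 141.9 / (470 + 141.9) = 44.5 × 141.9/611.9 = 10.3 V.
(Unloaded it would have been 20.2 V.)

V_out ≈ 10.3 V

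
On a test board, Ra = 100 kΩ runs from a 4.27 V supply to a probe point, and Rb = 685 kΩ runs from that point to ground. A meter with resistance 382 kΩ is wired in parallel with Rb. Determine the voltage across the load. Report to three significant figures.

V_out ≈ 3.03 V

The load sits in parallel with Rb: Rb‖R_L = (685 × 382) / (685 + 382) = 245.2 kΩ.
V_out = 4.27 × 245.2 / (100 + 245.2) = 4.27 × 245.2/345.2 = 3.03 V.
(Unloaded it would have been 3.73 V.)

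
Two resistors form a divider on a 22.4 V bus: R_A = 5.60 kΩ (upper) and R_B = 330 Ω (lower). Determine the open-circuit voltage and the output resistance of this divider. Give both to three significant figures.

V_th = 1.25 V, R_th = 312 Ω

V_th is the open-circuit tap voltage: 22.4 × 330/(5600 + 330) = 1.25 V.
With the supply zeroed, R_A and R_B appear in parallel from the tap: R_th = R_A‖R_B = (5600 × 330)/5930 = 312 Ω.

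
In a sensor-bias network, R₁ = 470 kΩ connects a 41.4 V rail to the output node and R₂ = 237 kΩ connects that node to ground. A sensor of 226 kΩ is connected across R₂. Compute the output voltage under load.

V_out ≈ 8.18 V

The load sits in parallel with R₂: R₂‖R_L = (237 × 226) / (237 + 226) = 115.7 kΩ.
V_out = 41.4 × 115.7 / (470 + 115.7) = 41.4 × 115.7/585.7 = 8.18 V.
(Unloaded it would have been 13.9 V.)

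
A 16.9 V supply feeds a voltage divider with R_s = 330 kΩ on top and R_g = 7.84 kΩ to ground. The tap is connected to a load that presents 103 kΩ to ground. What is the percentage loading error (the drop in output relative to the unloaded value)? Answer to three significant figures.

The divider's output (Thévenin) resistance is R_s‖R_g = 7.658 kΩ.
Fractional drop under load = R_th/(R_th + R_L) = 7.658 / (7.658 + 103) = 0.06920.
So the output falls by 6.92 %.

6.92 %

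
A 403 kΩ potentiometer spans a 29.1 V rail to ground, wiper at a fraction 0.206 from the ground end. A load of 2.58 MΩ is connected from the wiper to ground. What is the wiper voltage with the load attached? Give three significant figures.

The wiper splits the pot into (1−α)R = 320.0 kΩ above and αR = 83.02 kΩ below.
Lower section ‖ load = 80.43 kΩ.
V_wiper = 29.1 × 80.43/(320.0 + 80.43) = 5.85 V.

V ≈ 5.85 V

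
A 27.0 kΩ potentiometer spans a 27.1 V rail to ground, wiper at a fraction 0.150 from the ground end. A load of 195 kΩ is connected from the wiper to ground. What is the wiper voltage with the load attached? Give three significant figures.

The wiper splits the pot into (1−α)R = 22.95 kΩ above and αR = 4.050 kΩ below.
Lower section ‖ load = 3.968 kΩ.
V_wiper = 27.1 × 3.968/(22.95 + 3.968) = 3.99 V.

V ≈ 3.99 V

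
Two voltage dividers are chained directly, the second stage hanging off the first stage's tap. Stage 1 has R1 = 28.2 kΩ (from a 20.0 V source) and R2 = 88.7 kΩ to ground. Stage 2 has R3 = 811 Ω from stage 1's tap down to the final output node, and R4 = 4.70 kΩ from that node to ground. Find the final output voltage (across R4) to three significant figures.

Stage 2 presents R3+R4 = 5511 Ω as a load on stage 1's tap.
Stage 1's lower leg becomes R2‖(R3+R4) = 5189 Ω, so V_mid = 20.0 × 5189/33390 = 3.108 V.
Stage 2 is itself unloaded: V_out = V_mid × R4/(R3+R4) = 3.108 × 4700/5511 = 2.65 V.

V_out ≈ 2.65 V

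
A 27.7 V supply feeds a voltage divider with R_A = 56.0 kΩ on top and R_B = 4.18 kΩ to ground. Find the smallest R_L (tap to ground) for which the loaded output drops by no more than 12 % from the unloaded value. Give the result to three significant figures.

Output resistance R_th = R_A‖R_B = (56.0 × 4.18)/60.18 = 3.890 kΩ.
The fractional drop is R_th/(R_th + R_L); requiring this ≤ 0.120 gives R_L ≥ R_th(1/0.120 − 1) = 3.890 × 7.333 = 28.5 kΩ.

R_L(min) ≈ 28.5 kΩ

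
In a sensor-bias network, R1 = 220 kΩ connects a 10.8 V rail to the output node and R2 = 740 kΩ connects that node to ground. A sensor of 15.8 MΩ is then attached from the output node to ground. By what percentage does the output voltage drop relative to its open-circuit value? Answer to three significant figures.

The divider's output (Thévenin) resistance is R1‖R2 = 169.6 kΩ.
Fractional drop under load = R_th/(R_th + R_L) = 169.6 / (169.6 + 15800) = 0.01062.
So the output falls by 1.06 %.

1.06 %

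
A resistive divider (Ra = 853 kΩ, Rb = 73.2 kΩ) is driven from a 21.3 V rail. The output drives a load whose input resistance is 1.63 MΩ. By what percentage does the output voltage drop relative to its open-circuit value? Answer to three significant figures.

3.97 %

The divider's output (Thévenin) resistance is Ra‖Rb = 67.41 kΩ.
Fractional drop under load = R_th/(R_th + R_L) = 67.41 / (67.41 + 1630) = 0.03972.
So the output falls by 3.97 %.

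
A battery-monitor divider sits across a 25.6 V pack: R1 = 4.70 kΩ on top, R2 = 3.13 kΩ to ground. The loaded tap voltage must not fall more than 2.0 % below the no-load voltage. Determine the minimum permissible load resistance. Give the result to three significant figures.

Output resistance R_th = R1‖R2 = (4.70 × 3.13)/7.830 = 1.879 kΩ.
The fractional drop is R_th/(R_th + R_L); requiring this ≤ 0.0200 gives R_L ≥ R_th(1/0.0200 − 1) = 1.879 × 49.00 = 92.1 kΩ.

R_L(min) ≈ 92.1 kΩ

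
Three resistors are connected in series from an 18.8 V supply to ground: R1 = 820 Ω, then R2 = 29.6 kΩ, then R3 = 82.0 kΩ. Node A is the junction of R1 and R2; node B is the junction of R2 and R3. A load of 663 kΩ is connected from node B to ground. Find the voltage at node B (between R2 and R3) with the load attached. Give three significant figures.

V ≈ 13.3 V

At node B, R3 is in parallel with the load: R3‖R_L = 72970 Ω.
Below node A the resistance is R2 + (R3‖R_L) = 102600 Ω, so V_A = 18.8 × 102600/103400 = 18.65 V.
Then V_B = V_A × (R3‖R_L)/(R2 + R3‖R_L) = 18.65 × 72970/102600 = 13.3 V.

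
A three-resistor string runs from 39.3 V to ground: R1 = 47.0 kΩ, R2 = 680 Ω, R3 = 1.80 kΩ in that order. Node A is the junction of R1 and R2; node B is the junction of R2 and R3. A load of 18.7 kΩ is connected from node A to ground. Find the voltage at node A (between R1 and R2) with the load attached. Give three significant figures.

V ≈ 1.75 V

Below node A the series string R2+R3 = 2480 Ω sits in parallel with the 18700 Ω load: 2190 Ω.
V_A = 39.3 × 2190/(47000 + 2190) = 1.75 V.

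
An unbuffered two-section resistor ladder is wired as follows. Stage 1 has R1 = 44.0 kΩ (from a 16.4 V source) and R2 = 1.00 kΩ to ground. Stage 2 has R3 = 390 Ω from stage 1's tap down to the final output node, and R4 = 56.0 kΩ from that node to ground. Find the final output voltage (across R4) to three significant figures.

Stage 2 presents R3+R4 = 56390 Ω as a load on stage 1's tap.
Stage 1's lower leg becomes R2‖(R3+R4) = 982.6 Ω, so V_mid = 16.4 × 982.6/44980 = 0.3582 V.
Stage 2 is itself unloaded: V_out = V_mid × R4/(R3+R4) = 0.3582 × 56000/56390 = 0.356 V.

V_out ≈ 0.356 V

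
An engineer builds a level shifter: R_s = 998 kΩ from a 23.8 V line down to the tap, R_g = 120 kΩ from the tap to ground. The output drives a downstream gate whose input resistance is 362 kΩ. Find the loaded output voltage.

The load sits in parallel with R_g: R_g‖R_L = (120 × 362) / (120 + 362) = 90.12 kΩ.
V_out = 23.8 × 90.12 / (998 + 90.12) = 23.8 × 90.12/1088 = 1.97 V.

V_out ≈ 1.97 V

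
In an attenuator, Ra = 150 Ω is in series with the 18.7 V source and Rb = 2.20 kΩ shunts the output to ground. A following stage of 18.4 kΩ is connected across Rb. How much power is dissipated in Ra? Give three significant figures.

P ≈ 11.7 mW

Total resistance from the source is Ra + (Rb‖R_L) = 2115 Ω, so I = 18.7/2115 Ω = 8.841 mA.
P = I²·Ra = (8.841 mA)² × 150 Ω = 11.7 mW.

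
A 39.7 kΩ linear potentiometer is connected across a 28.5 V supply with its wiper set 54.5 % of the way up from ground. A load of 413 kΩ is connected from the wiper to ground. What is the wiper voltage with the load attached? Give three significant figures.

The wiper splits the pot into (1−α)R = 18.06 kΩ above and αR = 21.64 kΩ below.
Lower section ‖ load = 20.56 kΩ.
V_wiper = 28.5 × 20.56/(18.06 + 20.56) = 15.2 V.

V ≈ 15.2 V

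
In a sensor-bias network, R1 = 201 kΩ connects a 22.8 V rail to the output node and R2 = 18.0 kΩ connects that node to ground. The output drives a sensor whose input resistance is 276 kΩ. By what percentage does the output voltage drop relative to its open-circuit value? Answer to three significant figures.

5.65 %

The divider's output (Thévenin) resistance is R1‖R2 = 16.52 kΩ.
Fractional drop under load = R_th/(R_th + R_L) = 16.52 / (16.52 + 276) = 0.05648.
So the output falls by 5.65 %.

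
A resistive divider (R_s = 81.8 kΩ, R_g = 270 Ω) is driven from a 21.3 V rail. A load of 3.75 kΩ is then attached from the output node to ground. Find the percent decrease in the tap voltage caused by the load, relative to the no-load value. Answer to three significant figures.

The divider's output (Thévenin) resistance is R_s‖R_g = 269.1 Ω.
Fractional drop under load = R_th/(R_th + R_L) = 269.1 / (269.1 + 3750) = 0.06696.
So the output falls by 6.70 %.

6.70 %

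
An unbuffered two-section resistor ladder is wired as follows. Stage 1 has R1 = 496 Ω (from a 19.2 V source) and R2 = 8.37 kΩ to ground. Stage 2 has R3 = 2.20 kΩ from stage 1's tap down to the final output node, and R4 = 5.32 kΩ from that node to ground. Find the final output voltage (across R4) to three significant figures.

Stage 2 presents R3+R4 = 7520 Ω as a load on stage 1's tap.
Stage 1's lower leg becomes R2‖(R3+R4) = 3961 Ω, so V_mid = 19.2 × 3961/4457 = 17.06 V.
Stage 2 is itself unloaded: V_out = V_mid × R4/(R3+R4) = 17.06 × 5320/7520 = 12.1 V.

V_out ≈ 12.1 V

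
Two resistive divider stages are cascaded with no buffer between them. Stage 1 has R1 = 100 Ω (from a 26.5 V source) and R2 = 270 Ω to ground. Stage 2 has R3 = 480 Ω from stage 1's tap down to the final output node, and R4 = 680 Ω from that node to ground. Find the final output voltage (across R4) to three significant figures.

Stage 2 presents R3+R4 = 1160 Ω as a load on stage 1's tap.
Stage 1's lower leg becomes R2‖(R3+R4) = 219.0 Ω, so V_mid = 26.5 × 219.0/319.0 = 18.19 V.
Stage 2 is itself unloaded: V_out = V_mid × R4/(R3+R4) = 18.19 × 680/1160 = 10.7 V.

V_out ≈ 10.7 V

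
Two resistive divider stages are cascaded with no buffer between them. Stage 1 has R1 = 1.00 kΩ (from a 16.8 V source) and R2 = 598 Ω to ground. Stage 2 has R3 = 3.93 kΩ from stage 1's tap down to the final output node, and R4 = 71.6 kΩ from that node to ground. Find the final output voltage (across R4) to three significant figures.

V_out ≈ 5.93 V

Stage 2 presents R3+R4 = 75530 Ω as a load on stage 1's tap.
Stage 1's lower leg becomes R2‖(R3+R4) = 593.3 Ω, so V_mid = 16.8 × 593.3/1593 = 6.256 V.
Stage 2 is itself unloaded: V_out = V_mid × R4/(R3+R4) = 6.256 × 71600/75530 = 5.93 V.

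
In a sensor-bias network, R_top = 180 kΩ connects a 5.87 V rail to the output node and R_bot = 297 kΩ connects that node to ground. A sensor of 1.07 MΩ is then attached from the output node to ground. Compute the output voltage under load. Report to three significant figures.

V_out ≈ 3.31 V

The load sits in parallel with R_bot: R_bot‖R_L = (297 × 1070) / (297 + 1070) = 232.5 kΩ.
V_out = 5.87 × 232.5 / (180 + 232.5) = 5.87 × 232.5/412.5 = 3.31 V.
(Unloaded it would have been 3.65 V.)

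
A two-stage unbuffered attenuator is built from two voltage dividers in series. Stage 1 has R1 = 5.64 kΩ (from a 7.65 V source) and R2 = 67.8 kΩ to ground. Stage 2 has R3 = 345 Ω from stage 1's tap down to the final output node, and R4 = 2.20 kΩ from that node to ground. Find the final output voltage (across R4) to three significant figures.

V_out ≈ 2.00 V

Stage 2 presents R3+R4 = 2545 Ω as a load on stage 1's tap.
Stage 1's lower leg becomes R2‖(R3+R4) = 2453 Ω, so V_mid = 7.65 × 2453/8093 = 2.319 V.
Stage 2 is itself unloaded: V_out = V_mid × R4/(R3+R4) = 2.319 × 2200/2545 = 2.00 V.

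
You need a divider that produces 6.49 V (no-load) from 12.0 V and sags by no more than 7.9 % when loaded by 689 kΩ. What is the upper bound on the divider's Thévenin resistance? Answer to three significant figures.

R_th ≤ 59.1 kΩ

Loading drop = R_th/(R_th + R_L) ≤ 0.0790, so R_th ≤ R_L · ε/(1−ε) = 689 kΩ × 0.0790/0.9210 = 59.1 kΩ.
(Any R1, R2 with R2/(R1+R2) = 0.541 and R1‖R2 ≤ 59.1 kΩ will meet the spec.)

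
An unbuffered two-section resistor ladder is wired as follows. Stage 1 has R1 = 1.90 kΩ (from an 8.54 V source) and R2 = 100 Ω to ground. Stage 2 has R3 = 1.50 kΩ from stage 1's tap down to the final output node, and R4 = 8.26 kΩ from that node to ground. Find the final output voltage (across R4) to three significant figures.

V_out ≈ 0.358 V

Stage 2 presents R3+R4 = 9760 Ω as a load on stage 1's tap.
Stage 1's lower leg becomes R2‖(R3+R4) = 98.99 Ω, so V_mid = 8.54 × 98.99/1999 = 0.4229 V.
Stage 2 is itself unloaded: V_out = V_mid × R4/(R3+R4) = 0.4229 × 8260/9760 = 0.358 V.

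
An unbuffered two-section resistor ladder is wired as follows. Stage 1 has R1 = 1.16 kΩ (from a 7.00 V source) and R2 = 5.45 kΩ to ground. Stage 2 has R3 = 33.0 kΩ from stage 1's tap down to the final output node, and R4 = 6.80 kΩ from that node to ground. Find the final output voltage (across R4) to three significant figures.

Stage 2 presents R3+R4 = 39.80 kΩ as a load on stage 1's tap.
Stage 1's lower leg becomes R2‖(R3+R4) = 4.794 kΩ, so V_mid = 7.00 × 4.794/5.954 = 5.636 V.
Stage 2 is itself unloaded: V_out = V_mid × R4/(R3+R4) = 5.636 × 6.80/39.80 = 0.963 V.

V_out ≈ 0.963 V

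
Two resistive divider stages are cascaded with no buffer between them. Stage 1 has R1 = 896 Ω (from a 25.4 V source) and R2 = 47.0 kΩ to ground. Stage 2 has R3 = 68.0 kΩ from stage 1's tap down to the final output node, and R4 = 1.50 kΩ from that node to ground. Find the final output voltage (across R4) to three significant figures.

V_out ≈ 0.531 V

Stage 2 presents R3+R4 = 69500 Ω as a load on stage 1's tap.
Stage 1's lower leg becomes R2‖(R3+R4) = 28040 Ω, so V_mid = 25.4 × 28040/28930 = 24.61 V.
Stage 2 is itself unloaded: V_out = V_mid × R4/(R3+R4) = 24.61 × 1500/69500 = 0.531 V.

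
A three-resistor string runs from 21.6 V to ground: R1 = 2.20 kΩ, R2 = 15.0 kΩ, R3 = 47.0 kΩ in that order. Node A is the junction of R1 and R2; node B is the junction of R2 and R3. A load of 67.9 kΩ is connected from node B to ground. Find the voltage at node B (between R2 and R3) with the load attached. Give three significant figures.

At node B, R3 is in parallel with the load: R3‖R_L = 27.77 kΩ.
Below node A the resistance is R2 + (R3‖R_L) = 42.77 kΩ, so V_A = 21.6 × 42.77/44.97 = 20.54 V.
Then V_B = V_A × (R3‖R_L)/(R2 + R3‖R_L) = 20.54 × 27.77/42.77 = 13.3 V.

V ≈ 13.3 V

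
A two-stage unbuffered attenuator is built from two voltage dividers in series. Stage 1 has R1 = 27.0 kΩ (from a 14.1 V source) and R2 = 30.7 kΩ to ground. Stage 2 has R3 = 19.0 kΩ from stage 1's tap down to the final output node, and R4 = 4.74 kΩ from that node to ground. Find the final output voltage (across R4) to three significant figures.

V_out ≈ 0.933 V

Stage 2 presents R3+R4 = 23.74 kΩ as a load on stage 1's tap.
Stage 1's lower leg becomes R2‖(R3+R4) = 13.39 kΩ, so V_mid = 14.1 × 13.39/40.39 = 4.674 V.
Stage 2 is itself unloaded: V_out = V_mid × R4/(R3+R4) = 4.674 × 4.74/23.74 = 0.933 V.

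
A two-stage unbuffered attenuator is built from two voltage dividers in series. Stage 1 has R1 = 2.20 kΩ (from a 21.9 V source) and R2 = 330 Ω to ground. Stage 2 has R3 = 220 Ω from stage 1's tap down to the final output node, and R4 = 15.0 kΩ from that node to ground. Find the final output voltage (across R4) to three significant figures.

Stage 2 presents R3+R4 = 15220 Ω as a load on stage 1's tap.
Stage 1's lower leg becomes R2‖(R3+R4) = 323.0 Ω, so V_mid = 21.9 × 323.0/2523 = 2.804 V.
Stage 2 is itself unloaded: V_out = V_mid × R4/(R3+R4) = 2.804 × 15000/15220 = 2.76 V.

V_out ≈ 2.76 V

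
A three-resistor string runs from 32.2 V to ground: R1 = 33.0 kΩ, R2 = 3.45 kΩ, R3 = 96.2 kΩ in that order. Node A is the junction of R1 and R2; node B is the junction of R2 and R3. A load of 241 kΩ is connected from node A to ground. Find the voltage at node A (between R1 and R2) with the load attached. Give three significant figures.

Below node A the series string R2+R3 = 99.65 kΩ sits in parallel with the 241 kΩ load: 70.50 kΩ.
V_A = 32.2 × 70.50/(33.0 + 70.50) = 21.9 V.

V ≈ 21.9 V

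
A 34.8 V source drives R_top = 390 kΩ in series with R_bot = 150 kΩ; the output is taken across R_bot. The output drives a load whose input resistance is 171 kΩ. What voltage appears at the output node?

The load sits in parallel with R_bot: R_bot‖R_L = (150 × 171) / (150 + 171) = 79.91 kΩ.
V_out = 34.8 × 79.91 / (390 + 79.91) = 34.8 × 79.91/469.9 = 5.92 V.
(Unloaded it would have been 9.67 V.)

V_out ≈ 5.92 V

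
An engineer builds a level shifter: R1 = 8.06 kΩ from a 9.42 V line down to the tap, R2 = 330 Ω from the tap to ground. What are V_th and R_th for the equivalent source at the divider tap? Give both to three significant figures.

V_th = 0.371 V, R_th = 317 Ω

V_th is the open-circuit tap voltage: 9.42 × 330/(8060 + 330) = 0.371 V.
With the supply zeroed, R1 and R2 appear in parallel from the tap: R_th = R1‖R2 = (8060 × 330)/8390 = 317 Ω.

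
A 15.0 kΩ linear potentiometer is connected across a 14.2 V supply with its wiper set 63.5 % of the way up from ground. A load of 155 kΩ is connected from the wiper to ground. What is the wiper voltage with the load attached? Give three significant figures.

V ≈ 8.82 V

The wiper splits the pot into (1−α)R = 5.475 kΩ above and αR = 9.525 kΩ below.
Lower section ‖ load = 8.974 kΩ.
V_wiper = 14.2 × 8.974/(5.475 + 8.974) = 8.82 V.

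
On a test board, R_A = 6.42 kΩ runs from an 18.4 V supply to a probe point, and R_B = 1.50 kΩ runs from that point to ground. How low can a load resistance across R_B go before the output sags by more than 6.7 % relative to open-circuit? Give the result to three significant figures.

Output resistance R_th = R_A‖R_B = (6.42 × 1.50)/7.920 = 1.216 kΩ.
The fractional drop is R_th/(R_th + R_L); requiring this ≤ 0.0670 gives R_L ≥ R_th(1/0.0670 − 1) = 1.216 × 13.93 = 16.9 kΩ.

R_L(min) ≈ 16.9 kΩ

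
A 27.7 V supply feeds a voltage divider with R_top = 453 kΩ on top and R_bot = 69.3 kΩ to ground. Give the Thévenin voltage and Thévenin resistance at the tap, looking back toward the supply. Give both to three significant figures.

V_th = 3.68 V, R_th = 60.1 kΩ

V_th is the open-circuit tap voltage: 27.7 × 69.3/(453 + 69.3) = 3.68 V.
With the supply zeroed, R_top and R_bot appear in parallel from the tap: R_th = R_top‖R_bot = (453 × 69.3)/522.3 = 60.1 kΩ.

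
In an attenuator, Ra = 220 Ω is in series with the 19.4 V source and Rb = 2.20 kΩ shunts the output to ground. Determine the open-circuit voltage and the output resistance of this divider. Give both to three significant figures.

V_th = 17.6 V, R_th = 200 Ω

V_th is the open-circuit tap voltage: 19.4 × 2200/(220 + 2200) = 17.6 V.
With the supply zeroed, Ra and Rb appear in parallel from the tap: R_th = Ra‖Rb = (220 × 2200)/2420 = 200 Ω.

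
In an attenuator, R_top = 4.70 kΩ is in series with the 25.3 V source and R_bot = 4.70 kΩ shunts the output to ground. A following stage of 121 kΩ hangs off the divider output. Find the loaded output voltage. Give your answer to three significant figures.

V_out ≈ 12.4 V

The load sits in parallel with R_bot: R_bot‖R_L = (4.70 × 121) / (4.70 + 121) = 4.524 kΩ.
V_out = 25.3 × 4.524 / (4.70 + 4.524) = 25.3 × 4.524/9.224 = 12.4 V.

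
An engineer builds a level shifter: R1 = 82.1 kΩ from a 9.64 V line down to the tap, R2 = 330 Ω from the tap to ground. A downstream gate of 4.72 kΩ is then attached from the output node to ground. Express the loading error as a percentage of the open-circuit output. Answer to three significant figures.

The divider's output (Thévenin) resistance is R1‖R2 = 328.7 Ω.
Fractional drop under load = R_th/(R_th + R_L) = 328.7 / (328.7 + 4720) = 0.06510.
So the output falls by 6.51 %.

6.51 %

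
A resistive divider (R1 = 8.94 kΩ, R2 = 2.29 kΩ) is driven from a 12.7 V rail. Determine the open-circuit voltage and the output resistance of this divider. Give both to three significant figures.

V_th = 2.59 V, R_th = 1.82 kΩ

V_th is the open-circuit tap voltage: 12.7 × 2.29/(8.94 + 2.29) = 2.59 V.
With the supply zeroed, R1 and R2 appear in parallel from the tap: R_th = R1‖R2 = (8.94 × 2.29)/11.23 = 1.82 kΩ.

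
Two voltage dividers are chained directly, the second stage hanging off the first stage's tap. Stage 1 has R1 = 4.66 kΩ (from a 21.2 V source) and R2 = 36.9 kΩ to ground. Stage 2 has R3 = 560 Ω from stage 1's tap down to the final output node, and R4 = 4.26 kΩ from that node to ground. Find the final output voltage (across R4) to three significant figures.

Stage 2 presents R3+R4 = 4820 Ω as a load on stage 1's tap.
Stage 1's lower leg becomes R2‖(R3+R4) = 4263 Ω, so V_mid = 21.2 × 4263/8923 = 10.13 V.
Stage 2 is itself unloaded: V_out = V_mid × R4/(R3+R4) = 10.13 × 4260/4820 = 8.95 V.

V_out ≈ 8.95 V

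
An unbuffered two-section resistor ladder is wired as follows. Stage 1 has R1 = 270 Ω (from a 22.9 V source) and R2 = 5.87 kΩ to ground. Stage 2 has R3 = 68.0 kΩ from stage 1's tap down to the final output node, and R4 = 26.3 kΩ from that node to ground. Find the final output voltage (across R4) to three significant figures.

Stage 2 presents R3+R4 = 94300 Ω as a load on stage 1's tap.
Stage 1's lower leg becomes R2‖(R3+R4) = 5526 Ω, so V_mid = 22.9 × 5526/5796 = 21.83 V.
Stage 2 is itself unloaded: V_out = V_mid × R4/(R3+R4) = 21.83 × 26300/94300 = 6.09 V.

V_out ≈ 6.09 V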